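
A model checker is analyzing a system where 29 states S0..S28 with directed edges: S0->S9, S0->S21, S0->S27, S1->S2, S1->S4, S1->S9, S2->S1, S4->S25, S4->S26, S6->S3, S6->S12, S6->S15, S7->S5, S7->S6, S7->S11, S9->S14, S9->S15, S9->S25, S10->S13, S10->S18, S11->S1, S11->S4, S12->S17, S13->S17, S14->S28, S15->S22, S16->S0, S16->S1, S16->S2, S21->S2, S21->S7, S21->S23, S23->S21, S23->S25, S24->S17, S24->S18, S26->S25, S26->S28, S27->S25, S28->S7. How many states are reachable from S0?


BFS from S0:
  layer 0: {S0}
  layer 1: {S9, S21, S27}
  layer 2: {S2, S7, S14, S15, S23, S25}
  layer 3: {S1, S5, S6, S11, S22, S28}
  layer 4: {S3, S4, S12}
  layer 5: {S17, S26}
Reachable set: {S0, S1, S2, S3, S4, S5, S6, S7, S9, S11, S12, S14, S15, S17, S21, S22, S23, S25, S26, S27, S28}
Count = 21

21


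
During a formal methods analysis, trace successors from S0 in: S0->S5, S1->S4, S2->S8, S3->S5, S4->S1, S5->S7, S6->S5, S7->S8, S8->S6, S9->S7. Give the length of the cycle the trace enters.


Trace from S0 until a state repeats:
  S0 -> S5 -> S7 -> S8 -> S6 -> S5
S5 first seen at step 1, revisited at step 5.
Cycle length = 5 - 1 = 4

4


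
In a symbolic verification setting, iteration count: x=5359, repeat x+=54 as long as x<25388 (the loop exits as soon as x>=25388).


Step 1: x goes from 5359 toward 25388 by 54; the body runs while x<25388, so iterations = ceil((bound-start)/step)
Step 2: Distance=20029
Step 3: ceil(20029/54)=371

371


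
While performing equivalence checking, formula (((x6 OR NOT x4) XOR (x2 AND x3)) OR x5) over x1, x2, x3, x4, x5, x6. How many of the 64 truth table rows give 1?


Formula: (((x6 OR NOT x4) XOR (x2 AND x3)) OR x5) over 6 vars (64 rows)
Evaluate each row (x1, x2, x3, x4, x5, x6 as bits, MSB first):
  row 0 [000000]: (((0 OR NOT 0) XOR (0 AND 0)) OR 0) -> 1
  row 1 [000001]: (((1 OR NOT 0) XOR (0 AND 0)) OR 0) -> 1
  row 2 [000010]: (((0 OR NOT 0) XOR (0 AND 0)) OR 1) -> 1
  row 3 [000011]: (((1 OR NOT 0) XOR (0 AND 0)) OR 1) -> 1
  row 4 [000100]: (((0 OR NOT 1) XOR (0 AND 0)) OR 0) -> 0
  (every remaining row is evaluated the same way; all 64 results are listed next)
Full result column, 8 rows per line (x1,x2,x3 fixed per line; x4,x5,x6 runs 000..111 left to right):
  rows 0-7 [x1,x2,x3=000]: 11110111  (ones: 7)
  rows 8-15 [x1,x2,x3=001]: 11110111  (ones: 7)
  rows 16-23 [x1,x2,x3=010]: 11110111  (ones: 7)
  rows 24-31 [x1,x2,x3=011]: 00111011  (ones: 5)
  rows 32-39 [x1,x2,x3=100]: 11110111  (ones: 7)
  rows 40-47 [x1,x2,x3=101]: 11110111  (ones: 7)
  rows 48-55 [x1,x2,x3=110]: 11110111  (ones: 7)
  rows 56-63 [x1,x2,x3=111]: 00111011  (ones: 5)
Count of 1-rows = 7+7+7+5+7+7+7+5 = 52

52


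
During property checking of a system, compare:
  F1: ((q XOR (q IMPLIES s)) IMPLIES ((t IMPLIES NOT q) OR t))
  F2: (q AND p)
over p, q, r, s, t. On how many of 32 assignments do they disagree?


F1 = ((q XOR (q IMPLIES s)) IMPLIES ((t IMPLIES NOT q) OR t))
F2 = (q AND p)
Evaluate both on each of 32 rows (bits = p,q,r,s,t):
  row 0 [00000]: F1=1 F2=0 (differ) -> 1
  row 1 [00001]: F1=1 F2=0 (differ) -> 1
  row 2 [00010]: F1=1 F2=0 (differ) -> 1
  row 3 [00011]: F1=1 F2=0 (differ) -> 1
  row 4 [00100]: F1=1 F2=0 (differ) -> 1
  row 5 [00101]: F1=1 F2=0 (differ) -> 1
  row 6 [00110]: F1=1 F2=0 (differ) -> 1
  row 7 [00111]: F1=1 F2=0 (differ) -> 1
  row 8 [01000]: F1=1 F2=0 (differ) -> 1
  row 9 [01001]: F1=1 F2=0 (differ) -> 1
  row 10 [01010]: F1=1 F2=0 (differ) -> 1
  row 11 [01011]: F1=1 F2=0 (differ) -> 1
  row 12 [01100]: F1=1 F2=0 (differ) -> 1
  row 13 [01101]: F1=1 F2=0 (differ) -> 1
  row 14 [01110]: F1=1 F2=0 (differ) -> 1
  row 15 [01111]: F1=1 F2=0 (differ) -> 1
  row 16 [10000]: F1=1 F2=0 (differ) -> 1
  row 17 [10001]: F1=1 F2=0 (differ) -> 1
  row 18 [10010]: F1=1 F2=0 (differ) -> 1
  row 19 [10011]: F1=1 F2=0 (differ) -> 1
  row 20 [10100]: F1=1 F2=0 (differ) -> 1
  row 21 [10101]: F1=1 F2=0 (differ) -> 1
  row 22 [10110]: F1=1 F2=0 (differ) -> 1
  row 23 [10111]: F1=1 F2=0 (differ) -> 1
  row 24 [11000]: F1=1 F2=1 -> 0
  row 25 [11001]: F1=1 F2=1 -> 0
  row 26 [11010]: F1=1 F2=1 -> 0
  row 27 [11011]: F1=1 F2=1 -> 0
  row 28 [11100]: F1=1 F2=1 -> 0
  row 29 [11101]: F1=1 F2=1 -> 0
  row 30 [11110]: F1=1 F2=1 -> 0
  row 31 [11111]: F1=1 F2=1 -> 0
Full result column, 8 rows per line (p,q fixed per line; r,s,t runs 000..111 left to right):
  rows 0-7 [p,q=00]: 11111111  (ones: 8)
  rows 8-15 [p,q=01]: 11111111  (ones: 8)
  rows 16-23 [p,q=10]: 11111111  (ones: 8)
  rows 24-31 [p,q=11]: 00000000  (ones: 0)
Disagreements = 8+8+8+0 = 24

24


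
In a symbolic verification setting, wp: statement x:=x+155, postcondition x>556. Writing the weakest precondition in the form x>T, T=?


Formula: wp(x:=E, P) = P[E/x] (substitute E for x in postcondition)
Step 1: Postcondition: x>556
Step 2: Substitute x+155 for x: x+155>556
Step 3: Solve for x: x > 556-155 = 401

401


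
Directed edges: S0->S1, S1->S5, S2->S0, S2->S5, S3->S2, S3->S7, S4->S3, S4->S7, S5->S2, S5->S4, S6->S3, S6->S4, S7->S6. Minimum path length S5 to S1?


BFS layer-by-layer from S5:
  dist 0: {S5}
  dist 1: {S2, S4}
  dist 2: {S0, S3, S7}
  dist 3: {S1, S6}
  -> S1 reached at distance 3
Shortest path length = 3

3


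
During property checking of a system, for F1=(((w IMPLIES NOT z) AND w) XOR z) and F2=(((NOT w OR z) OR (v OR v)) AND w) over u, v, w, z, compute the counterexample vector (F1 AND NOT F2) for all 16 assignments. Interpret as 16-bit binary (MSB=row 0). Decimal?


F1 = (((w IMPLIES NOT z) AND w) XOR z)
F2 = (((NOT w OR z) OR (v OR v)) AND w)
Counterexample to F1=>F2 is where F1=1 and F2=0.
Evaluate each row (bits = u,v,w,z, MSB first):
  row 0 [0000]: F1=0 F2=0 -> F1&~F2 -> 0
  row 1 [0001]: F1=1 F2=0 -> F1&~F2 -> 1
  row 2 [0010]: F1=1 F2=0 -> F1&~F2 -> 1
  row 3 [0011]: F1=1 F2=1 -> F1&~F2 -> 0
  row 4 [0100]: F1=0 F2=0 -> F1&~F2 -> 0
  row 5 [0101]: F1=1 F2=0 -> F1&~F2 -> 1
  row 6 [0110]: F1=1 F2=1 -> F1&~F2 -> 0
  row 7 [0111]: F1=1 F2=1 -> F1&~F2 -> 0
  row 8 [1000]: F1=0 F2=0 -> F1&~F2 -> 0
  row 9 [1001]: F1=1 F2=0 -> F1&~F2 -> 1
  row 10 [1010]: F1=1 F2=0 -> F1&~F2 -> 1
  row 11 [1011]: F1=1 F2=1 -> F1&~F2 -> 0
  row 12 [1100]: F1=0 F2=0 -> F1&~F2 -> 0
  row 13 [1101]: F1=1 F2=0 -> F1&~F2 -> 1
  row 14 [1110]: F1=1 F2=1 -> F1&~F2 -> 0
  row 15 [1111]: F1=1 F2=1 -> F1&~F2 -> 0
Full result column, 4 rows per line (u,v fixed per line; w,z runs 00..11 left to right):
  rows 0-3 [u,v=00]: 0110  = hex 6
  rows 4-7 [u,v=01]: 0100  = hex 4
  rows 8-11 [u,v=10]: 0110  = hex 6
  rows 12-15 [u,v=11]: 0100  = hex 4
Counterexample vector (row 0 .. row 15) = 0110010001100100
Output column grouped in 4s = 0110 0100 0110 0100 = 0x6464
Convert to decimal digit by digit (value = value*16 + digit):
  6 -> 6
  6*16 + 4 = 100
  100*16 + 6 = 1606
  1606*16 + 4 = 25700
Decimal = 25700

25700


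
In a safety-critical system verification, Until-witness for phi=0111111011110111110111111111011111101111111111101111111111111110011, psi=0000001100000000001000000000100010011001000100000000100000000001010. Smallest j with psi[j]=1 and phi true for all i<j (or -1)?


(phi U psi) at 0: need smallest j with psi[j]=1 and phi[i]=1 for all i in [0,j).
Scan from step 0:
  step 0: phi=0 -> phi-prefix broken from here
  step 6: psi=1 but phi already failed -> not a witness
  step 7: psi=1 but phi already failed -> not a witness
  step 18: psi=1 but phi already failed -> not a witness
  step 28: psi=1 but phi already failed -> not a witness
  step 32: psi=1 but phi already failed -> not a witness
  step 35: psi=1 but phi already failed -> not a witness
  step 36: psi=1 but phi already failed -> not a witness
  step 39: psi=1 but phi already failed -> not a witness
  step 43: psi=1 but phi already failed -> not a witness
  step 52: psi=1 but phi already failed -> not a witness
  step 63: psi=1 but phi already failed -> not a witness
  step 65: psi=1 but phi already failed -> not a witness
  end of trace: no witness -> -1
Witness step = -1

-1


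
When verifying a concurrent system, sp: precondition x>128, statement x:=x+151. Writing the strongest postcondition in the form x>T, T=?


Formula: sp(P, x:=E) = exists old_x. (x = E[old_x/x]) AND P[old_x/x] (old_x is the value of x before the assignment; eliminate old_x by solving x = E[old_x/x] for old_x)
Step 1: Precondition P: x>128, i.e. old_x > 128
Step 2: Assignment gives x = old_x + 151, so old_x = x - 151
Step 3: Substitute into P: x - 151 > 128
Step 4: Simplify: x > 128+151 = 279

279


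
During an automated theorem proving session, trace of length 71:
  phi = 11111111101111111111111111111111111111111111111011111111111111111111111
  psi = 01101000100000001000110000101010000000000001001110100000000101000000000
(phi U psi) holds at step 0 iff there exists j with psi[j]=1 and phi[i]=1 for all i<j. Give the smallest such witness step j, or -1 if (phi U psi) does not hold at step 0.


(phi U psi) at 0: need smallest j with psi[j]=1 and phi[i]=1 for all i in [0,j).
Scan from step 0:
  step 0: phi=1, psi=0 -> continue
  step 1: psi=1 and phi held for [0,1) -> witness found
Witness step = 1

1


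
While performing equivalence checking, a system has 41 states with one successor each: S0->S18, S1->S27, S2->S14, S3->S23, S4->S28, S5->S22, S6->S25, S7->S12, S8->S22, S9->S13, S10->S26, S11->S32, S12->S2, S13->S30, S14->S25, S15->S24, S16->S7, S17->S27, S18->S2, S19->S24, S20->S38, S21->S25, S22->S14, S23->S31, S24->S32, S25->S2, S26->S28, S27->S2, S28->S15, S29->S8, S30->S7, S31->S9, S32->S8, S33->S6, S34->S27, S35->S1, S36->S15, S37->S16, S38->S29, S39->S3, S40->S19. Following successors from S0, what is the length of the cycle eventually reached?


Trace from S0 until a state repeats:
  S0 -> S18 -> S2 -> S14 -> S25 -> S2
S2 first seen at step 2, revisited at step 5.
Cycle length = 5 - 2 = 3

3


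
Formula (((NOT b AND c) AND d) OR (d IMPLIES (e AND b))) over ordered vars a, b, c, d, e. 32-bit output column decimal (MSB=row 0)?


Formula: (((NOT b AND c) AND d) OR (d IMPLIES (e AND b))) over a, b, c, d, e (32 rows)
Evaluate each row (bits = a,b,c,d,e, MSB first):
  row 0 [00000]: (((NOT 0 AND 0) AND 0) OR (0 IMPLIES (0 AND 0))) -> 1
  row 1 [00001]: (((NOT 0 AND 0) AND 0) OR (0 IMPLIES (1 AND 0))) -> 1
  row 2 [00010]: (((NOT 0 AND 0) AND 1) OR (1 IMPLIES (0 AND 0))) -> 0
  row 3 [00011]: (((NOT 0 AND 0) AND 1) OR (1 IMPLIES (1 AND 0))) -> 0
  row 4 [00100]: (((NOT 0 AND 1) AND 0) OR (0 IMPLIES (0 AND 0))) -> 1
  row 5 [00101]: (((NOT 0 AND 1) AND 0) OR (0 IMPLIES (1 AND 0))) -> 1
  row 6 [00110]: (((NOT 0 AND 1) AND 1) OR (1 IMPLIES (0 AND 0))) -> 1
  row 7 [00111]: (((NOT 0 AND 1) AND 1) OR (1 IMPLIES (1 AND 0))) -> 1
  row 8 [01000]: (((NOT 1 AND 0) AND 0) OR (0 IMPLIES (0 AND 1))) -> 1
  row 9 [01001]: (((NOT 1 AND 0) AND 0) OR (0 IMPLIES (1 AND 1))) -> 1
  row 10 [01010]: (((NOT 1 AND 0) AND 1) OR (1 IMPLIES (0 AND 1))) -> 0
  row 11 [01011]: (((NOT 1 AND 0) AND 1) OR (1 IMPLIES (1 AND 1))) -> 1
  row 12 [01100]: (((NOT 1 AND 1) AND 0) OR (0 IMPLIES (0 AND 1))) -> 1
  row 13 [01101]: (((NOT 1 AND 1) AND 0) OR (0 IMPLIES (1 AND 1))) -> 1
  row 14 [01110]: (((NOT 1 AND 1) AND 1) OR (1 IMPLIES (0 AND 1))) -> 0
  row 15 [01111]: (((NOT 1 AND 1) AND 1) OR (1 IMPLIES (1 AND 1))) -> 1
  row 16 [10000]: (((NOT 0 AND 0) AND 0) OR (0 IMPLIES (0 AND 0))) -> 1
  row 17 [10001]: (((NOT 0 AND 0) AND 0) OR (0 IMPLIES (1 AND 0))) -> 1
  row 18 [10010]: (((NOT 0 AND 0) AND 1) OR (1 IMPLIES (0 AND 0))) -> 0
  row 19 [10011]: (((NOT 0 AND 0) AND 1) OR (1 IMPLIES (1 AND 0))) -> 0
  row 20 [10100]: (((NOT 0 AND 1) AND 0) OR (0 IMPLIES (0 AND 0))) -> 1
  row 21 [10101]: (((NOT 0 AND 1) AND 0) OR (0 IMPLIES (1 AND 0))) -> 1
  row 22 [10110]: (((NOT 0 AND 1) AND 1) OR (1 IMPLIES (0 AND 0))) -> 1
  row 23 [10111]: (((NOT 0 AND 1) AND 1) OR (1 IMPLIES (1 AND 0))) -> 1
  row 24 [11000]: (((NOT 1 AND 0) AND 0) OR (0 IMPLIES (0 AND 1))) -> 1
  row 25 [11001]: (((NOT 1 AND 0) AND 0) OR (0 IMPLIES (1 AND 1))) -> 1
  row 26 [11010]: (((NOT 1 AND 0) AND 1) OR (1 IMPLIES (0 AND 1))) -> 0
  row 27 [11011]: (((NOT 1 AND 0) AND 1) OR (1 IMPLIES (1 AND 1))) -> 1
  row 28 [11100]: (((NOT 1 AND 1) AND 0) OR (0 IMPLIES (0 AND 1))) -> 1
  row 29 [11101]: (((NOT 1 AND 1) AND 0) OR (0 IMPLIES (1 AND 1))) -> 1
  row 30 [11110]: (((NOT 1 AND 1) AND 1) OR (1 IMPLIES (0 AND 1))) -> 0
  row 31 [11111]: (((NOT 1 AND 1) AND 1) OR (1 IMPLIES (1 AND 1))) -> 1
Full result column, 4 rows per line (a,b,c fixed per line; d,e runs 00..11 left to right):
  rows 0-3 [a,b,c=000]: 1100  = hex C
  rows 4-7 [a,b,c=001]: 1111  = hex F
  rows 8-11 [a,b,c=010]: 1101  = hex D
  rows 12-15 [a,b,c=011]: 1101  = hex D
  rows 16-19 [a,b,c=100]: 1100  = hex C
  rows 20-23 [a,b,c=101]: 1111  = hex F
  rows 24-27 [a,b,c=110]: 1101  = hex D
  rows 28-31 [a,b,c=111]: 1101  = hex D
Output column (row 0 .. row 31) = 11001111110111011100111111011101
Output column grouped in 4s = 1100 1111 1101 1101 1100 1111 1101 1101 = 0xCFDDCFDD
Convert to decimal digit by digit (value = value*16 + digit):
  C -> 12
  12*16 + 15 (F) = 207
  207*16 + 13 (D) = 3325
  3325*16 + 13 (D) = 53213
  53213*16 + 12 (C) = 851420
  851420*16 + 15 (F) = 13622735
  13622735*16 + 13 (D) = 217963773
  217963773*16 + 13 (D) = 3487420381
Decimal = 3487420381

3487420381


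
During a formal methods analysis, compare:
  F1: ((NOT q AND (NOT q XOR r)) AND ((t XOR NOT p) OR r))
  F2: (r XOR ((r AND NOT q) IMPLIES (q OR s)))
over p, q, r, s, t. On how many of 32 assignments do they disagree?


F1 = ((NOT q AND (NOT q XOR r)) AND ((t XOR NOT p) OR r))
F2 = (r XOR ((r AND NOT q) IMPLIES (q OR s)))
Evaluate both on each of 32 rows (bits = p,q,r,s,t):
  row 0 [00000]: F1=1 F2=1 -> 0
  row 1 [00001]: F1=0 F2=1 (differ) -> 1
  row 2 [00010]: F1=1 F2=1 -> 0
  row 3 [00011]: F1=0 F2=1 (differ) -> 1
  row 4 [00100]: F1=0 F2=1 (differ) -> 1
  row 5 [00101]: F1=0 F2=1 (differ) -> 1
  row 6 [00110]: F1=0 F2=0 -> 0
  row 7 [00111]: F1=0 F2=0 -> 0
  row 8 [01000]: F1=0 F2=1 (differ) -> 1
  row 9 [01001]: F1=0 F2=1 (differ) -> 1
  row 10 [01010]: F1=0 F2=1 (differ) -> 1
  row 11 [01011]: F1=0 F2=1 (differ) -> 1
  row 12 [01100]: F1=0 F2=0 -> 0
  row 13 [01101]: F1=0 F2=0 -> 0
  row 14 [01110]: F1=0 F2=0 -> 0
  row 15 [01111]: F1=0 F2=0 -> 0
  row 16 [10000]: F1=0 F2=1 (differ) -> 1
  row 17 [10001]: F1=1 F2=1 -> 0
  row 18 [10010]: F1=0 F2=1 (differ) -> 1
  row 19 [10011]: F1=1 F2=1 -> 0
  row 20 [10100]: F1=0 F2=1 (differ) -> 1
  row 21 [10101]: F1=0 F2=1 (differ) -> 1
  row 22 [10110]: F1=0 F2=0 -> 0
  row 23 [10111]: F1=0 F2=0 -> 0
  row 24 [11000]: F1=0 F2=1 (differ) -> 1
  row 25 [11001]: F1=0 F2=1 (differ) -> 1
  row 26 [11010]: F1=0 F2=1 (differ) -> 1
  row 27 [11011]: F1=0 F2=1 (differ) -> 1
  row 28 [11100]: F1=0 F2=0 -> 0
  row 29 [11101]: F1=0 F2=0 -> 0
  row 30 [11110]: F1=0 F2=0 -> 0
  row 31 [11111]: F1=0 F2=0 -> 0
Full result column, 8 rows per line (p,q fixed per line; r,s,t runs 000..111 left to right):
  rows 0-7 [p,q=00]: 01011100  (ones: 4)
  rows 8-15 [p,q=01]: 11110000  (ones: 4)
  rows 16-23 [p,q=10]: 10101100  (ones: 4)
  rows 24-31 [p,q=11]: 11110000  (ones: 4)
Disagreements = 4+4+4+4 = 16

16


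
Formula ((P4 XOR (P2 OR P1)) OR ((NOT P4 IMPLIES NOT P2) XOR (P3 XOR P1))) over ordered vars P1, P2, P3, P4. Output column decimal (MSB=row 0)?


Formula: ((P4 XOR (P2 OR P1)) OR ((NOT P4 IMPLIES NOT P2) XOR (P3 XOR P1))) over P1, P2, P3, P4 (16 rows)
Evaluate each row (bits = P1,P2,P3,P4, MSB first):
  row 0 [0000]: ((0 XOR (0 OR 0)) OR ((NOT 0 IMPLIES NOT 0) XOR (0 XOR 0))) -> 1
  row 1 [0001]: ((1 XOR (0 OR 0)) OR ((NOT 1 IMPLIES NOT 0) XOR (0 XOR 0))) -> 1
  row 2 [0010]: ((0 XOR (0 OR 0)) OR ((NOT 0 IMPLIES NOT 0) XOR (1 XOR 0))) -> 0
  row 3 [0011]: ((1 XOR (0 OR 0)) OR ((NOT 1 IMPLIES NOT 0) XOR (1 XOR 0))) -> 1
  row 4 [0100]: ((0 XOR (1 OR 0)) OR ((NOT 0 IMPLIES NOT 1) XOR (0 XOR 0))) -> 1
  row 5 [0101]: ((1 XOR (1 OR 0)) OR ((NOT 1 IMPLIES NOT 1) XOR (0 XOR 0))) -> 1
  row 6 [0110]: ((0 XOR (1 OR 0)) OR ((NOT 0 IMPLIES NOT 1) XOR (1 XOR 0))) -> 1
  row 7 [0111]: ((1 XOR (1 OR 0)) OR ((NOT 1 IMPLIES NOT 1) XOR (1 XOR 0))) -> 0
  row 8 [1000]: ((0 XOR (0 OR 1)) OR ((NOT 0 IMPLIES NOT 0) XOR (0 XOR 1))) -> 1
  row 9 [1001]: ((1 XOR (0 OR 1)) OR ((NOT 1 IMPLIES NOT 0) XOR (0 XOR 1))) -> 0
  row 10 [1010]: ((0 XOR (0 OR 1)) OR ((NOT 0 IMPLIES NOT 0) XOR (1 XOR 1))) -> 1
  row 11 [1011]: ((1 XOR (0 OR 1)) OR ((NOT 1 IMPLIES NOT 0) XOR (1 XOR 1))) -> 1
  row 12 [1100]: ((0 XOR (1 OR 1)) OR ((NOT 0 IMPLIES NOT 1) XOR (0 XOR 1))) -> 1
  row 13 [1101]: ((1 XOR (1 OR 1)) OR ((NOT 1 IMPLIES NOT 1) XOR (0 XOR 1))) -> 0
  row 14 [1110]: ((0 XOR (1 OR 1)) OR ((NOT 0 IMPLIES NOT 1) XOR (1 XOR 1))) -> 1
  row 15 [1111]: ((1 XOR (1 OR 1)) OR ((NOT 1 IMPLIES NOT 1) XOR (1 XOR 1))) -> 1
Full result column, 4 rows per line (P1,P2 fixed per line; P3,P4 runs 00..11 left to right):
  rows 0-3 [P1,P2=00]: 1101  = hex D
  rows 4-7 [P1,P2=01]: 1110  = hex E
  rows 8-11 [P1,P2=10]: 1011  = hex B
  rows 12-15 [P1,P2=11]: 1011  = hex B
Output column (row 0 .. row 15) = 1101111010111011
Output column grouped in 4s = 1101 1110 1011 1011 = 0xDEBB
Convert to decimal digit by digit (value = value*16 + digit):
  D -> 13
  13*16 + 14 (E) = 222
  222*16 + 11 (B) = 3563
  3563*16 + 11 (B) = 57019
Decimal = 57019

57019


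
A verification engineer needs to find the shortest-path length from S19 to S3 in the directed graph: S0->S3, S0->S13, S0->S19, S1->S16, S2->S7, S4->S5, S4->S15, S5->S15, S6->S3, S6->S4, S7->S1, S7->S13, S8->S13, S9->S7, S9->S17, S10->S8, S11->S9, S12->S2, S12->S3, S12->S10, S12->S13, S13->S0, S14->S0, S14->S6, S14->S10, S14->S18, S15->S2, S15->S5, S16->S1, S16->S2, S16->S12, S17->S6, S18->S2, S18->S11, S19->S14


BFS layer-by-layer from S19:
  dist 0: {S19}
  dist 1: {S14}
  dist 2: {S0, S6, S10, S18}
  dist 3: {S2, S3, S4, S8, S11, S13}
  -> S3 reached at distance 3
Shortest path length = 3

3


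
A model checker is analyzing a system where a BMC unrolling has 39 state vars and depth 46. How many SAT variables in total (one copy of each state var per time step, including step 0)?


BMC unrolls to depth k, creating one copy of each state var for steps 0..k.
Step count = 46 + 1 = 47 (steps 0 through 46)
Vars per step = 39
Total = 39 * 47 = 1833

1833


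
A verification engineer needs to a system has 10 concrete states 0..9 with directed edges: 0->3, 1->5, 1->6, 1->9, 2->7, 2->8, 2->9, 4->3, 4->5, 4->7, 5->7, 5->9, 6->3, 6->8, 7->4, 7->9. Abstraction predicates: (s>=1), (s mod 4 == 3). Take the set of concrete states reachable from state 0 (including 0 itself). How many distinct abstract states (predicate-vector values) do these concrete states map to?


BFS from 0:
Concrete reachable: {0, 3}
Abstract via predicates (s>=1), (s mod 4 == 3):
  (0,0) <- {0}
  (1,1) <- {3}
Distinct abstract states = 2

2


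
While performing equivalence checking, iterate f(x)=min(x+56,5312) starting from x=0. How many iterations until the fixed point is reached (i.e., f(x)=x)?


Step 1: x=0, cap=5312, increment=56
Step 2: x grows by 56 each step until capped at 5312; fixed point is x=5312
Step 3: iterations = ceil(5312/56) = 95

95


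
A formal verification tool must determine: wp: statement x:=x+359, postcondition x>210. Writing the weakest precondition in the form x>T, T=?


Formula: wp(x:=E, P) = P[E/x] (substitute E for x in postcondition)
Step 1: Postcondition: x>210
Step 2: Substitute x+359 for x: x+359>210
Step 3: Solve for x: x > 210-359 = -149

-149


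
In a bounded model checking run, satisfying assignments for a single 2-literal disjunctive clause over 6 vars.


Step 1: Total=2^6=64
Step 2: Unsat when all 2 false: 2^4=16
Step 3: Sat=64-16=48

48


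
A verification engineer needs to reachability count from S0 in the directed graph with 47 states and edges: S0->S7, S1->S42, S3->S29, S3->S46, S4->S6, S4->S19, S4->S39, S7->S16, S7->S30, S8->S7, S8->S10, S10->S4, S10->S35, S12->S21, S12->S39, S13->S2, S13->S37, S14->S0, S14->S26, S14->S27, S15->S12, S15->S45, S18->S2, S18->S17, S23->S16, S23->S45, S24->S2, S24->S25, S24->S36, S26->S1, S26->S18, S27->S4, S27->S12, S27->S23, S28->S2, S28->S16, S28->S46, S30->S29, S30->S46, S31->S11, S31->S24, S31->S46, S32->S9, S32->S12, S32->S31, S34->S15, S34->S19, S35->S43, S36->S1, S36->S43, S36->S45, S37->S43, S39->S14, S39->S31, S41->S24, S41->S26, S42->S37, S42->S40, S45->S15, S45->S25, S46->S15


BFS from S0:
  layer 0: {S0}
  layer 1: {S7}
  layer 2: {S16, S30}
  layer 3: {S29, S46}
  layer 4: {S15}
  layer 5: {S12, S45}
  layer 6: {S21, S25, S39}
  layer 7: {S14, S31}
  layer 8: {S11, S24, S26, S27}
  layer 9: {S1, S2, S4, S18, S23, S36}
  layer 10: {S6, S17, S19, S42, S43}
  layer 11: {S37, S40}
Reachable set: {S0, S1, S2, S4, S6, S7, S11, S12, S14, S15, S16, S17, S18, S19, S21, S23, S24, S25, S26, S27, S29, S30, S31, S36, S37, S39, S40, S42, S43, S45, S46}
Count = 31

31


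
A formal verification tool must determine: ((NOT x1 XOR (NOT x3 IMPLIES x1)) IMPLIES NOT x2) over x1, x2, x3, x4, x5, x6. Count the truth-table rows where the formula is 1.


Formula: ((NOT x1 XOR (NOT x3 IMPLIES x1)) IMPLIES NOT x2) over 6 vars (64 rows)
Evaluate each row (x1, x2, x3, x4, x5, x6 as bits, MSB first):
  row 0 [000000]: ((NOT 0 XOR (NOT 0 IMPLIES 0)) IMPLIES NOT 0) -> 1
  row 1 [000001]: ((NOT 0 XOR (NOT 0 IMPLIES 0)) IMPLIES NOT 0) -> 1
  row 2 [000010]: ((NOT 0 XOR (NOT 0 IMPLIES 0)) IMPLIES NOT 0) -> 1
  row 3 [000011]: ((NOT 0 XOR (NOT 0 IMPLIES 0)) IMPLIES NOT 0) -> 1
  row 4 [000100]: ((NOT 0 XOR (NOT 0 IMPLIES 0)) IMPLIES NOT 0) -> 1
  (every remaining row is evaluated the same way; all 64 results are listed next)
Full result column, 8 rows per line (x1,x2,x3 fixed per line; x4,x5,x6 runs 000..111 left to right):
  rows 0-7 [x1,x2,x3=000]: 11111111  (ones: 8)
  rows 8-15 [x1,x2,x3=001]: 11111111  (ones: 8)
  rows 16-23 [x1,x2,x3=010]: 00000000  (ones: 0)
  rows 24-31 [x1,x2,x3=011]: 11111111  (ones: 8)
  rows 32-39 [x1,x2,x3=100]: 11111111  (ones: 8)
  rows 40-47 [x1,x2,x3=101]: 11111111  (ones: 8)
  rows 48-55 [x1,x2,x3=110]: 00000000  (ones: 0)
  rows 56-63 [x1,x2,x3=111]: 00000000  (ones: 0)
Count of 1-rows = 8+8+0+8+8+8+0+0 = 40

40


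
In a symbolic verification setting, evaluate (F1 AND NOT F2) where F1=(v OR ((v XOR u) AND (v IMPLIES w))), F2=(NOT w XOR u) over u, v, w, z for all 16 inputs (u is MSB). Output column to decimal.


F1 = (v OR ((v XOR u) AND (v IMPLIES w)))
F2 = (NOT w XOR u)
Counterexample to F1=>F2 is where F1=1 and F2=0.
Evaluate each row (bits = u,v,w,z, MSB first):
  row 0 [0000]: F1=0 F2=1 -> F1&~F2 -> 0
  row 1 [0001]: F1=0 F2=1 -> F1&~F2 -> 0
  row 2 [0010]: F1=0 F2=0 -> F1&~F2 -> 0
  row 3 [0011]: F1=0 F2=0 -> F1&~F2 -> 0
  row 4 [0100]: F1=1 F2=1 -> F1&~F2 -> 0
  row 5 [0101]: F1=1 F2=1 -> F1&~F2 -> 0
  row 6 [0110]: F1=1 F2=0 -> F1&~F2 -> 1
  row 7 [0111]: F1=1 F2=0 -> F1&~F2 -> 1
  row 8 [1000]: F1=1 F2=0 -> F1&~F2 -> 1
  row 9 [1001]: F1=1 F2=0 -> F1&~F2 -> 1
  row 10 [1010]: F1=1 F2=1 -> F1&~F2 -> 0
  row 11 [1011]: F1=1 F2=1 -> F1&~F2 -> 0
  row 12 [1100]: F1=1 F2=0 -> F1&~F2 -> 1
  row 13 [1101]: F1=1 F2=0 -> F1&~F2 -> 1
  row 14 [1110]: F1=1 F2=1 -> F1&~F2 -> 0
  row 15 [1111]: F1=1 F2=1 -> F1&~F2 -> 0
Full result column, 4 rows per line (u,v fixed per line; w,z runs 00..11 left to right):
  rows 0-3 [u,v=00]: 0000  = hex 0
  rows 4-7 [u,v=01]: 0011  = hex 3
  rows 8-11 [u,v=10]: 1100  = hex C
  rows 12-15 [u,v=11]: 1100  = hex C
Counterexample vector (row 0 .. row 15) = 0000001111001100
Output column grouped in 4s = 0000 0011 1100 1100 = 0x03CC
Convert to decimal digit by digit (value = value*16 + digit):
  0 -> 0
  0*16 + 3 = 3
  3*16 + 12 (C) = 60
  60*16 + 12 (C) = 972
Decimal = 972

972


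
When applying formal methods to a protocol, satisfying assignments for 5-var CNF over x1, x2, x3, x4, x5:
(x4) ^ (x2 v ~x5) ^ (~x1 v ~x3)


CNF with 3 clauses over 5 vars (32 assignments).
An assignment satisfies CNF iff every clause has >=1 true literal.
Check each row (bits = x1,x2,x3,x4,x5; clause T/F shown):
  row 0 [00000]: clauses=FTT -> 0
  row 1 [00001]: clauses=FFT -> 0
  row 2 [00010]: clauses=TTT -> 1
  row 3 [00011]: clauses=TFT -> 0
  row 4 [00100]: clauses=FTT -> 0
  row 5 [00101]: clauses=FFT -> 0
  row 6 [00110]: clauses=TTT -> 1
  row 7 [00111]: clauses=TFT -> 0
  row 8 [01000]: clauses=FTT -> 0
  row 9 [01001]: clauses=FTT -> 0
  row 10 [01010]: clauses=TTT -> 1
  row 11 [01011]: clauses=TTT -> 1
  row 12 [01100]: clauses=FTT -> 0
  row 13 [01101]: clauses=FTT -> 0
  row 14 [01110]: clauses=TTT -> 1
  row 15 [01111]: clauses=TTT -> 1
  row 16 [10000]: clauses=FTT -> 0
  row 17 [10001]: clauses=FFT -> 0
  row 18 [10010]: clauses=TTT -> 1
  row 19 [10011]: clauses=TFT -> 0
  row 20 [10100]: clauses=FTF -> 0
  row 21 [10101]: clauses=FFF -> 0
  row 22 [10110]: clauses=TTF -> 0
  row 23 [10111]: clauses=TFF -> 0
  row 24 [11000]: clauses=FTT -> 0
  row 25 [11001]: clauses=FTT -> 0
  row 26 [11010]: clauses=TTT -> 1
  row 27 [11011]: clauses=TTT -> 1
  row 28 [11100]: clauses=FTF -> 0
  row 29 [11101]: clauses=FTF -> 0
  row 30 [11110]: clauses=TTF -> 0
  row 31 [11111]: clauses=TTF -> 0
Full result column, 8 rows per line (x1,x2 fixed per line; x3,x4,x5 runs 000..111 left to right):
  rows 0-7 [x1,x2=00]: 00100010  (ones: 2)
  rows 8-15 [x1,x2=01]: 00110011  (ones: 4)
  rows 16-23 [x1,x2=10]: 00100000  (ones: 1)
  rows 24-31 [x1,x2=11]: 00110000  (ones: 2)
Satisfying assignments = 2+4+1+2 = 9

9


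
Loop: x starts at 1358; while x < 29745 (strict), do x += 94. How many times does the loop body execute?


Step 1: x goes from 1358 toward 29745 by 94; the body runs while x<29745, so iterations = ceil((bound-start)/step)
Step 2: Distance=28387
Step 3: ceil(28387/94)=302

302


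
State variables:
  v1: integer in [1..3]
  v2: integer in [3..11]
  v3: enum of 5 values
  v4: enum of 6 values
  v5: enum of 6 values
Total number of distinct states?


State space = product of domain sizes of all variables.
Domain sizes:
  v1 (integer in [1..3]): 3
  v2 (integer in [3..11]): 9
  v3 (enum of 5 values): 5
  v4 (enum of 6 values): 6
  v5 (enum of 6 values): 6
Product = 3 * 9 * 5 * 6 * 6 = 4860

4860


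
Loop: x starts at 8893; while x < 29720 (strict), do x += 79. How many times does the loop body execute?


Step 1: x goes from 8893 toward 29720 by 79; the body runs while x<29720, so iterations = ceil((bound-start)/step)
Step 2: Distance=20827
Step 3: ceil(20827/79)=264

264


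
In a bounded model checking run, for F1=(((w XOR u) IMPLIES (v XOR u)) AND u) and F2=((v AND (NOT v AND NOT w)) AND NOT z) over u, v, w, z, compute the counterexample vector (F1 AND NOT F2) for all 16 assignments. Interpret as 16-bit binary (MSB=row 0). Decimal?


F1 = (((w XOR u) IMPLIES (v XOR u)) AND u)
F2 = ((v AND (NOT v AND NOT w)) AND NOT z)
Counterexample to F1=>F2 is where F1=1 and F2=0.
Evaluate each row (bits = u,v,w,z, MSB first):
  row 0 [0000]: F1=0 F2=0 -> F1&~F2 -> 0
  row 1 [0001]: F1=0 F2=0 -> F1&~F2 -> 0
  row 2 [0010]: F1=0 F2=0 -> F1&~F2 -> 0
  row 3 [0011]: F1=0 F2=0 -> F1&~F2 -> 0
  row 4 [0100]: F1=0 F2=0 -> F1&~F2 -> 0
  row 5 [0101]: F1=0 F2=0 -> F1&~F2 -> 0
  row 6 [0110]: F1=0 F2=0 -> F1&~F2 -> 0
  row 7 [0111]: F1=0 F2=0 -> F1&~F2 -> 0
  row 8 [1000]: F1=1 F2=0 -> F1&~F2 -> 1
  row 9 [1001]: F1=1 F2=0 -> F1&~F2 -> 1
  row 10 [1010]: F1=1 F2=0 -> F1&~F2 -> 1
  row 11 [1011]: F1=1 F2=0 -> F1&~F2 -> 1
  row 12 [1100]: F1=0 F2=0 -> F1&~F2 -> 0
  row 13 [1101]: F1=0 F2=0 -> F1&~F2 -> 0
  row 14 [1110]: F1=1 F2=0 -> F1&~F2 -> 1
  row 15 [1111]: F1=1 F2=0 -> F1&~F2 -> 1
Full result column, 4 rows per line (u,v fixed per line; w,z runs 00..11 left to right):
  rows 0-3 [u,v=00]: 0000  = hex 0
  rows 4-7 [u,v=01]: 0000  = hex 0
  rows 8-11 [u,v=10]: 1111  = hex F
  rows 12-15 [u,v=11]: 0011  = hex 3
Counterexample vector (row 0 .. row 15) = 0000000011110011
Output column grouped in 4s = 0000 0000 1111 0011 = 0x00F3
Convert to decimal digit by digit (value = value*16 + digit):
  0 -> 0
  0*16 + 0 = 0
  0*16 + 15 (F) = 15
  15*16 + 3 = 243
Decimal = 243

243


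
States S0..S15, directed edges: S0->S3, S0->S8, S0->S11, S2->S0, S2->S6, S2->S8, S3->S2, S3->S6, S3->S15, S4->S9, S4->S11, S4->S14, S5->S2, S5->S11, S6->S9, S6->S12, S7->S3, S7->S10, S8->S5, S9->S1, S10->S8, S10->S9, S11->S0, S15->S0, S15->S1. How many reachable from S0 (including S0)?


BFS from S0:
  layer 0: {S0}
  layer 1: {S3, S8, S11}
  layer 2: {S2, S5, S6, S15}
  layer 3: {S1, S9, S12}
Reachable set: {S0, S1, S2, S3, S5, S6, S8, S9, S11, S12, S15}
Count = 11

11


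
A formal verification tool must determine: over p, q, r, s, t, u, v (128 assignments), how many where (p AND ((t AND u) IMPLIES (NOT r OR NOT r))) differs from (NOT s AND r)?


F1 = (p AND ((t AND u) IMPLIES (NOT r OR NOT r)))
F2 = (NOT s AND r)
Evaluate both on each of 128 rows (bits = p,q,r,s,t,u,v):
  row 0 [0000000]: F1=0 F2=0 -> 0
  row 1 [0000001]: F1=0 F2=0 -> 0
  row 2 [0000010]: F1=0 F2=0 -> 0
  row 3 [0000011]: F1=0 F2=0 -> 0
  row 4 [0000100]: F1=0 F2=0 -> 0
  (every remaining row is evaluated the same way; all 128 results are listed next)
Full result column, 8 rows per line (p,q,r,s fixed per line; t,u,v runs 000..111 left to right):
  rows 0-7 [p,q,r,s=0000]: 00000000  (ones: 0)
  rows 8-15 [p,q,r,s=0001]: 00000000  (ones: 0)
  rows 16-23 [p,q,r,s=0010]: 11111111  (ones: 8)
  rows 24-31 [p,q,r,s=0011]: 00000000  (ones: 0)
  rows 32-39 [p,q,r,s=0100]: 00000000  (ones: 0)
  rows 40-47 [p,q,r,s=0101]: 00000000  (ones: 0)
  rows 48-55 [p,q,r,s=0110]: 11111111  (ones: 8)
  rows 56-63 [p,q,r,s=0111]: 00000000  (ones: 0)
  rows 64-71 [p,q,r,s=1000]: 11111111  (ones: 8)
  rows 72-79 [p,q,r,s=1001]: 11111111  (ones: 8)
  rows 80-87 [p,q,r,s=1010]: 00000011  (ones: 2)
  rows 88-95 [p,q,r,s=1011]: 11111100  (ones: 6)
  rows 96-103 [p,q,r,s=1100]: 11111111  (ones: 8)
  rows 104-111 [p,q,r,s=1101]: 11111111  (ones: 8)
  rows 112-119 [p,q,r,s=1110]: 00000011  (ones: 2)
  rows 120-127 [p,q,r,s=1111]: 11111100  (ones: 6)
Disagreements = 0+0+8+0+0+0+8+0+8+8+2+6+8+8+2+6 = 64

64


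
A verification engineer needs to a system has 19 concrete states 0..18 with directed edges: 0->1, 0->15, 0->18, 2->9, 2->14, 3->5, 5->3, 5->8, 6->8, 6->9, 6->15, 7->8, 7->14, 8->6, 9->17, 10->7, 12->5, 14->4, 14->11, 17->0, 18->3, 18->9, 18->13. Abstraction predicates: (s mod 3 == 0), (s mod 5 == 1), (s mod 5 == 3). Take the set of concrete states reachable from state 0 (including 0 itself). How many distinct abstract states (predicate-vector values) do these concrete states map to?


BFS from 0:
Concrete reachable: {0, 1, 3, 5, 6, 8, 9, 13, 15, 17, 18}
Abstract via predicates (s mod 3 == 0), (s mod 5 == 1), (s mod 5 == 3):
  (0,0,0) <- {5, 17}
  (0,0,1) <- {8, 13}
  (0,1,0) <- {1}
  (1,0,0) <- {0, 9, 15}
  (1,0,1) <- {3, 18}
  (1,1,0) <- {6}
Distinct abstract states = 6

6


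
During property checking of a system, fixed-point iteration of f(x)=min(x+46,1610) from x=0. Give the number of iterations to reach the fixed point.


Step 1: x=0, cap=1610, increment=46
Step 2: x grows by 46 each step until capped at 1610; fixed point is x=1610
Step 3: iterations = ceil(1610/46) = 35

35


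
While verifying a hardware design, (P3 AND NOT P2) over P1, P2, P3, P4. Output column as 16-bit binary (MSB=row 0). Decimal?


Formula: (P3 AND NOT P2) over P1, P2, P3, P4 (16 rows)
Evaluate each row (bits = P1,P2,P3,P4, MSB first):
  row 0 [0000]: (0 AND NOT 0) -> 0
  row 1 [0001]: (0 AND NOT 0) -> 0
  row 2 [0010]: (1 AND NOT 0) -> 1
  row 3 [0011]: (1 AND NOT 0) -> 1
  row 4 [0100]: (0 AND NOT 1) -> 0
  row 5 [0101]: (0 AND NOT 1) -> 0
  row 6 [0110]: (1 AND NOT 1) -> 0
  row 7 [0111]: (1 AND NOT 1) -> 0
  row 8 [1000]: (0 AND NOT 0) -> 0
  row 9 [1001]: (0 AND NOT 0) -> 0
  row 10 [1010]: (1 AND NOT 0) -> 1
  row 11 [1011]: (1 AND NOT 0) -> 1
  row 12 [1100]: (0 AND NOT 1) -> 0
  row 13 [1101]: (0 AND NOT 1) -> 0
  row 14 [1110]: (1 AND NOT 1) -> 0
  row 15 [1111]: (1 AND NOT 1) -> 0
Full result column, 4 rows per line (P1,P2 fixed per line; P3,P4 runs 00..11 left to right):
  rows 0-3 [P1,P2=00]: 0011  = hex 3
  rows 4-7 [P1,P2=01]: 0000  = hex 0
  rows 8-11 [P1,P2=10]: 0011  = hex 3
  rows 12-15 [P1,P2=11]: 0000  = hex 0
Output column (row 0 .. row 15) = 0011000000110000
Output column grouped in 4s = 0011 0000 0011 0000 = 0x3030
Convert to decimal digit by digit (value = value*16 + digit):
  3 -> 3
  3*16 + 0 = 48
  48*16 + 3 = 771
  771*16 + 0 = 12336
Decimal = 12336

12336


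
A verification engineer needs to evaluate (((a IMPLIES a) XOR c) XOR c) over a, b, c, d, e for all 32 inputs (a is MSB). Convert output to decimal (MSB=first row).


Formula: (((a IMPLIES a) XOR c) XOR c) over a, b, c, d, e (32 rows)
Evaluate each row (bits = a,b,c,d,e, MSB first):
  row 0 [00000]: (((0 IMPLIES 0) XOR 0) XOR 0) -> 1
  row 1 [00001]: (((0 IMPLIES 0) XOR 0) XOR 0) -> 1
  row 2 [00010]: (((0 IMPLIES 0) XOR 0) XOR 0) -> 1
  row 3 [00011]: (((0 IMPLIES 0) XOR 0) XOR 0) -> 1
  row 4 [00100]: (((0 IMPLIES 0) XOR 1) XOR 1) -> 1
  row 5 [00101]: (((0 IMPLIES 0) XOR 1) XOR 1) -> 1
  row 6 [00110]: (((0 IMPLIES 0) XOR 1) XOR 1) -> 1
  row 7 [00111]: (((0 IMPLIES 0) XOR 1) XOR 1) -> 1
  row 8 [01000]: (((0 IMPLIES 0) XOR 0) XOR 0) -> 1
  row 9 [01001]: (((0 IMPLIES 0) XOR 0) XOR 0) -> 1
  row 10 [01010]: (((0 IMPLIES 0) XOR 0) XOR 0) -> 1
  row 11 [01011]: (((0 IMPLIES 0) XOR 0) XOR 0) -> 1
  row 12 [01100]: (((0 IMPLIES 0) XOR 1) XOR 1) -> 1
  row 13 [01101]: (((0 IMPLIES 0) XOR 1) XOR 1) -> 1
  row 14 [01110]: (((0 IMPLIES 0) XOR 1) XOR 1) -> 1
  row 15 [01111]: (((0 IMPLIES 0) XOR 1) XOR 1) -> 1
  row 16 [10000]: (((1 IMPLIES 1) XOR 0) XOR 0) -> 1
  row 17 [10001]: (((1 IMPLIES 1) XOR 0) XOR 0) -> 1
  row 18 [10010]: (((1 IMPLIES 1) XOR 0) XOR 0) -> 1
  row 19 [10011]: (((1 IMPLIES 1) XOR 0) XOR 0) -> 1
  row 20 [10100]: (((1 IMPLIES 1) XOR 1) XOR 1) -> 1
  row 21 [10101]: (((1 IMPLIES 1) XOR 1) XOR 1) -> 1
  row 22 [10110]: (((1 IMPLIES 1) XOR 1) XOR 1) -> 1
  row 23 [10111]: (((1 IMPLIES 1) XOR 1) XOR 1) -> 1
  row 24 [11000]: (((1 IMPLIES 1) XOR 0) XOR 0) -> 1
  row 25 [11001]: (((1 IMPLIES 1) XOR 0) XOR 0) -> 1
  row 26 [11010]: (((1 IMPLIES 1) XOR 0) XOR 0) -> 1
  row 27 [11011]: (((1 IMPLIES 1) XOR 0) XOR 0) -> 1
  row 28 [11100]: (((1 IMPLIES 1) XOR 1) XOR 1) -> 1
  row 29 [11101]: (((1 IMPLIES 1) XOR 1) XOR 1) -> 1
  row 30 [11110]: (((1 IMPLIES 1) XOR 1) XOR 1) -> 1
  row 31 [11111]: (((1 IMPLIES 1) XOR 1) XOR 1) -> 1
Full result column, 4 rows per line (a,b,c fixed per line; d,e runs 00..11 left to right):
  rows 0-3 [a,b,c=000]: 1111  = hex F
  rows 4-7 [a,b,c=001]: 1111  = hex F
  rows 8-11 [a,b,c=010]: 1111  = hex F
  rows 12-15 [a,b,c=011]: 1111  = hex F
  rows 16-19 [a,b,c=100]: 1111  = hex F
  rows 20-23 [a,b,c=101]: 1111  = hex F
  rows 24-27 [a,b,c=110]: 1111  = hex F
  rows 28-31 [a,b,c=111]: 1111  = hex F
Output column (row 0 .. row 31) = 11111111111111111111111111111111
Output column grouped in 4s = 1111 1111 1111 1111 1111 1111 1111 1111 = 0xFFFFFFFF
Convert to decimal digit by digit (value = value*16 + digit):
  F -> 15
  15*16 + 15 (F) = 255
  255*16 + 15 (F) = 4095
  4095*16 + 15 (F) = 65535
  65535*16 + 15 (F) = 1048575
  1048575*16 + 15 (F) = 16777215
  16777215*16 + 15 (F) = 268435455
  268435455*16 + 15 (F) = 4294967295
Decimal = 4294967295

4294967295


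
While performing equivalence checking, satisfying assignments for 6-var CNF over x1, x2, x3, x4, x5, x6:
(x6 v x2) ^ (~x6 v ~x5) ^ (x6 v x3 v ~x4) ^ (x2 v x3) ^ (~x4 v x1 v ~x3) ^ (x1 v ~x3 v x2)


CNF with 6 clauses over 6 vars (64 assignments).
An assignment satisfies CNF iff every clause has >=1 true literal.
Check each row (bits = x1,x2,x3,x4,x5,x6; clause T/F shown):
  row 0 [000000]: clauses=FTTFTT -> 0
  row 1 [000001]: clauses=TTTFTT -> 0
  row 2 [000010]: clauses=FTTFTT -> 0
  row 3 [000011]: clauses=TFTFTT -> 0
  row 4 [000100]: clauses=FTFFTT -> 0
  (every remaining row is evaluated the same way; all 64 results are listed next)
Full result column, 8 rows per line (x1,x2,x3 fixed per line; x4,x5,x6 runs 000..111 left to right):
  rows 0-7 [x1,x2,x3=000]: 00000000  (ones: 0)
  rows 8-15 [x1,x2,x3=001]: 00000000  (ones: 0)
  rows 16-23 [x1,x2,x3=010]: 11100100  (ones: 4)
  rows 24-31 [x1,x2,x3=011]: 11100000  (ones: 3)
  rows 32-39 [x1,x2,x3=100]: 00000000  (ones: 0)
  rows 40-47 [x1,x2,x3=101]: 01000100  (ones: 2)
  rows 48-55 [x1,x2,x3=110]: 11100100  (ones: 4)
  rows 56-63 [x1,x2,x3=111]: 11101110  (ones: 6)
Satisfying assignments = 0+0+4+3+0+2+4+6 = 19

19


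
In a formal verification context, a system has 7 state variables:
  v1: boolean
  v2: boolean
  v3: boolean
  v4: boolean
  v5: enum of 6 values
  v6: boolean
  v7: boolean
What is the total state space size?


State space = product of domain sizes of all variables.
Domain sizes:
  v1 (boolean): 2
  v2 (boolean): 2
  v3 (boolean): 2
  v4 (boolean): 2
  v5 (enum of 6 values): 6
  v6 (boolean): 2
  v7 (boolean): 2
Product = 2 * 2 * 2 * 2 * 6 * 2 * 2 = 384

384


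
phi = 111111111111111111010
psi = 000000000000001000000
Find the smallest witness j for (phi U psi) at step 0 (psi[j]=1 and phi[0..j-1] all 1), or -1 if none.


(phi U psi) at 0: need smallest j with psi[j]=1 and phi[i]=1 for all i in [0,j).
Scan from step 0:
  step 0: phi=1, psi=0 -> continue
  step 1: phi=1, psi=0 -> continue
  step 2: phi=1, psi=0 -> continue
  step 3: phi=1, psi=0 -> continue
  step 14: psi=1 and phi held for [0,14) -> witness found
Witness step = 14

14


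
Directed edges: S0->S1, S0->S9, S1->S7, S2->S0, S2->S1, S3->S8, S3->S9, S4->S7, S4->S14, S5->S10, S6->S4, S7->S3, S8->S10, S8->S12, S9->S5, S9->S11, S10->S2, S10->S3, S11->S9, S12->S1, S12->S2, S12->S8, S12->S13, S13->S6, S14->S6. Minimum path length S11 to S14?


BFS layer-by-layer from S11:
  dist 0: {S11}
  dist 1: {S9}
  dist 2: {S5}
  dist 3: {S10}
  dist 4: {S2, S3}
  dist 5: {S0, S1, S8}
  dist 6: {S7, S12}
  dist 7: {S13}
  dist 8: {S6}
  dist 9: {S4}
  dist 10: {S14}
  -> S14 reached at distance 10
Shortest path length = 10

10


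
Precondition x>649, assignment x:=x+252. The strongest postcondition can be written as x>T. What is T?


Formula: sp(P, x:=E) = exists old_x. (x = E[old_x/x]) AND P[old_x/x] (old_x is the value of x before the assignment; eliminate old_x by solving x = E[old_x/x] for old_x)
Step 1: Precondition P: x>649, i.e. old_x > 649
Step 2: Assignment gives x = old_x + 252, so old_x = x - 252
Step 3: Substitute into P: x - 252 > 649
Step 4: Simplify: x > 649+252 = 901

901


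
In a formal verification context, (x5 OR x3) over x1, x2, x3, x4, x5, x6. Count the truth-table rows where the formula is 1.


Formula: (x5 OR x3) over 6 vars (64 rows)
Evaluate each row (x1, x2, x3, x4, x5, x6 as bits, MSB first):
  row 0 [000000]: (0 OR 0) -> 0
  row 1 [000001]: (0 OR 0) -> 0
  row 2 [000010]: (1 OR 0) -> 1
  row 3 [000011]: (1 OR 0) -> 1
  row 4 [000100]: (0 OR 0) -> 0
  (every remaining row is evaluated the same way; all 64 results are listed next)
Full result column, 8 rows per line (x1,x2,x3 fixed per line; x4,x5,x6 runs 000..111 left to right):
  rows 0-7 [x1,x2,x3=000]: 00110011  (ones: 4)
  rows 8-15 [x1,x2,x3=001]: 11111111  (ones: 8)
  rows 16-23 [x1,x2,x3=010]: 00110011  (ones: 4)
  rows 24-31 [x1,x2,x3=011]: 11111111  (ones: 8)
  rows 32-39 [x1,x2,x3=100]: 00110011  (ones: 4)
  rows 40-47 [x1,x2,x3=101]: 11111111  (ones: 8)
  rows 48-55 [x1,x2,x3=110]: 00110011  (ones: 4)
  rows 56-63 [x1,x2,x3=111]: 11111111  (ones: 8)
Count of 1-rows = 4+8+4+8+4+8+4+8 = 48

48


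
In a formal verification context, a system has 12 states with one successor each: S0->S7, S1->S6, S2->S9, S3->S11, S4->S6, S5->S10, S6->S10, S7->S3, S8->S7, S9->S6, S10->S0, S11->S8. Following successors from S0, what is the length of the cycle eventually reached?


Trace from S0 until a state repeats:
  S0 -> S7 -> S3 -> S11 -> S8 -> S7
S7 first seen at step 1, revisited at step 5.
Cycle length = 5 - 1 = 4

4


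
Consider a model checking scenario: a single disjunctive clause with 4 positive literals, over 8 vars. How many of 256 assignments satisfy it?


Step 1: Total=2^8=256
Step 2: Unsat when all 4 false: 2^4=16
Step 3: Sat=256-16=240

240


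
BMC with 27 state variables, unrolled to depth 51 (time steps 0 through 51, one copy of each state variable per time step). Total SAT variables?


BMC unrolls to depth k, creating one copy of each state var for steps 0..k.
Step count = 51 + 1 = 52 (steps 0 through 51)
Vars per step = 27
Total = 27 * 52 = 1404

1404


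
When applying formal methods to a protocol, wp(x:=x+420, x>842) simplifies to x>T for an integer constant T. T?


Formula: wp(x:=E, P) = P[E/x] (substitute E for x in postcondition)
Step 1: Postcondition: x>842
Step 2: Substitute x+420 for x: x+420>842
Step 3: Solve for x: x > 842-420 = 422

422
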